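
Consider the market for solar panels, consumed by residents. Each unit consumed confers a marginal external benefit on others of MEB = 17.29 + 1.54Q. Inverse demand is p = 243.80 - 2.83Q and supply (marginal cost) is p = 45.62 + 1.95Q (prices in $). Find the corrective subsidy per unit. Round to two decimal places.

subsidy = $119.70 per unit

Social marginal benefit = demand + MEB = 261.09 - 1.29Q.
Set SMB = MC: 261.09 - 1.29Q = 45.62 + 1.95Q → Q* = 66.5031.
The Pigouvian subsidy equals MEB at Q*: 17.29 + 1.54×66.5031 = 119.7048.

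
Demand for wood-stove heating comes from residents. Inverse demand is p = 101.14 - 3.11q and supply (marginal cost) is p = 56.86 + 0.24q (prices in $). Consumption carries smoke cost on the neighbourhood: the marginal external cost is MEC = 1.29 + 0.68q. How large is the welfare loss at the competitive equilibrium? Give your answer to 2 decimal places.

Market equilibrium (private): 56.86 + 0.24q = 101.14 - 3.11q → q_m = 13.2179.
Social marginal benefit = demand − MEC = 99.85 - 3.79q.
Set SMB = MC: 99.85 - 3.79q = 56.86 + 0.24q → q* = 10.6675.
Between q* and q_m the wedge MC − SMB runs linearly from 0 to MEC(q_m), so the loss is a triangle.
DWL = ½ × 2.5504 × 10.2782 = 13.1068.

DWL = $13.11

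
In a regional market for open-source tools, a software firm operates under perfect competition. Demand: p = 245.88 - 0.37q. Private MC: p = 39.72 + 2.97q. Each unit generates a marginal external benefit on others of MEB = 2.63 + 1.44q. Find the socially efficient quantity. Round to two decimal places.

q* = 109.89

Social marginal cost = private MC − MEB = 37.09 + 1.53q.
Set SMC = demand: 37.09 + 1.53q = 245.88 - 0.37q → q* = 109.8895.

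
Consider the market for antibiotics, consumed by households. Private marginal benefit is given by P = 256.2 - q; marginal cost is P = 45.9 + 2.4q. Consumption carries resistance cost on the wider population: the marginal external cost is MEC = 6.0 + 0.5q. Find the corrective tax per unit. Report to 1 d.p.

tax = 32.2 per unit

Social marginal benefit = demand − MEC = 250.2 - 1.5q.
Set SMB = MC: 250.2 - 1.5q = 45.9 + 2.4q → q* = 52.3846.
The Pigouvian tax equals MEC at q*: 6.0 + 0.5×52.3846 = 32.1923.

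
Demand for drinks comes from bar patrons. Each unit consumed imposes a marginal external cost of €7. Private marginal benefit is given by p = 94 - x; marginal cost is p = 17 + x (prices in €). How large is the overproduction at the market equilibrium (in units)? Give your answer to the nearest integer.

Market equilibrium (private): 17 + x = 94 - x → x_m = 38.5000.
Social marginal benefit = demand − MEC = 87 - x.
Set SMB = MC: 87 - x = 17 + x → x* = 35.0000.
Gap = |38.5000 − 35.0000| = 3.5000.

4 units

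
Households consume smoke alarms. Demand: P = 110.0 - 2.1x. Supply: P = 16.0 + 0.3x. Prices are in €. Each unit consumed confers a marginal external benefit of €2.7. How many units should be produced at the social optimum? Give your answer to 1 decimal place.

x* = 40.3

Social marginal benefit = demand + MEB = 112.7 - 2.1x.
Set SMB = MC: 112.7 - 2.1x = 16.0 + 0.3x → x* = 40.2917.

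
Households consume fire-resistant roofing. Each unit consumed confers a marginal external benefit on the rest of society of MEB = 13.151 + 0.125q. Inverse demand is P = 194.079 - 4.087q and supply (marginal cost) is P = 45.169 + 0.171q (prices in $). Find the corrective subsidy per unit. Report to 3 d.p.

Social marginal benefit = demand + MEB = 207.230 - 3.962q.
Set SMB = MC: 207.230 - 3.962q = 45.169 + 0.171q → q* = 39.2115.
The Pigouvian subsidy equals MEB at q*: 13.151 + 0.125×39.2115 = 18.0524.

subsidy = $18.052 per unit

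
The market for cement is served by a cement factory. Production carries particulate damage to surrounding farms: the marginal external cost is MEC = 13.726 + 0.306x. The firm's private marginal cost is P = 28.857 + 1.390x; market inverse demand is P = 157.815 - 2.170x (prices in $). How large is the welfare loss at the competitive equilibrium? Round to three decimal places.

Market equilibrium (private): 28.857 + 1.390x = 157.815 - 2.170x → x_m = 36.2242.
Social marginal cost = private MC + MEC = 42.583 + 1.696x.
Set SMC = demand: 42.583 + 1.696x = 157.815 - 2.170x → x* = 29.8065.
The welfare-loss triangle has base |x_m − x*| and height MEC(x_m) (the vertical gap between SMC and demand is zero at x* and MEC at x_m).
DWL = ½ × 6.4177 × 24.8106 = 79.6135.

DWL = $79.613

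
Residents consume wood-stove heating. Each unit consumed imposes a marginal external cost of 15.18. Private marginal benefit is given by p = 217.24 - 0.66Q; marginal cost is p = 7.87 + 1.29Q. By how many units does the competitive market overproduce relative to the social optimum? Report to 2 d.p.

7.78 units

Market equilibrium (private): 7.87 + 1.29Q = 217.24 - 0.66Q → Q_m = 107.3692.
Social marginal benefit = demand − MEC = 202.06 - 0.66Q.
Set SMB = MC: 202.06 - 0.66Q = 7.87 + 1.29Q → Q* = 99.5846.
Gap = |107.3692 − 99.5846| = 7.7846.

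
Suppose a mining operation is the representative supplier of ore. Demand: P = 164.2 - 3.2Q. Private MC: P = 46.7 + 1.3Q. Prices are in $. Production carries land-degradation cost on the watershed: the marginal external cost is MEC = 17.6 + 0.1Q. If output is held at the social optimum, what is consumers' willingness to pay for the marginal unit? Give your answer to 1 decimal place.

P = $94.7

Social marginal cost = private MC + MEC = 64.3 + 1.4Q.
Set SMC = demand: 64.3 + 1.4Q = 164.2 - 3.2Q → Q* = 21.7174.
Consumer price on the demand curve at Q*: 164.2 − 3.2×21.7174 = 94.7043.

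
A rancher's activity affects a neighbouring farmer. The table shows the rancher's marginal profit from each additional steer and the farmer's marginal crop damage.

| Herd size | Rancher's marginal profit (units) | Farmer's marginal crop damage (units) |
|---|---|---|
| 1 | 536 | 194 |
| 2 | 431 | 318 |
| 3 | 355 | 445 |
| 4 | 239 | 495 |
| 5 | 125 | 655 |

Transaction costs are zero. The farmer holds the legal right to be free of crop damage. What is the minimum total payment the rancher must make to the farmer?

512

Efficient level: marginal profit ≥ marginal crop damage through level 2, so k* = 2.
With the farmer holding the right, the rancher must at least compensate total damage at k*: 194 + 318 = 512.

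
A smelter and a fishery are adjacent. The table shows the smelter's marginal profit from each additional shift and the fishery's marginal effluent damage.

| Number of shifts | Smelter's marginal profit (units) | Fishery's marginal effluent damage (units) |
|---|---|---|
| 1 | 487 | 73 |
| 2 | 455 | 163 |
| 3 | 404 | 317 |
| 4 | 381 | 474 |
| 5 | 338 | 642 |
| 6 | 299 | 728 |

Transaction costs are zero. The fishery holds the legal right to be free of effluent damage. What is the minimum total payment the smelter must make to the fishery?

Efficient level: marginal profit ≥ marginal effluent damage through level 3, so k* = 3.
With the fishery holding the right, the smelter must at least compensate total damage at k*: 73 + 163 + 317 = 553.

553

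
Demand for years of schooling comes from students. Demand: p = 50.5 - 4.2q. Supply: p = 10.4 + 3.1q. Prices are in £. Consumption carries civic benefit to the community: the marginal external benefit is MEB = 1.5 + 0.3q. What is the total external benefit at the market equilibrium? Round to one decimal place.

£12.8

Market equilibrium (private): 10.4 + 3.1q = 50.5 - 4.2q → q_m = 5.4932.
Total external benefit = ∫₀^{q_m} (1.5 + 0.3q) dq = 1.5×5.4932 + ½×0.3×5.4932² = 12.7661.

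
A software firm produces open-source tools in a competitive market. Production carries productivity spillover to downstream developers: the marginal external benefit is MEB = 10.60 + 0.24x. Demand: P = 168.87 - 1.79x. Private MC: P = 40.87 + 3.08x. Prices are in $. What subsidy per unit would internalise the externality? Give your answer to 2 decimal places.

Social marginal cost = private MC − MEB = 30.27 + 2.84x.
Set SMC = demand: 30.27 + 2.84x = 168.87 - 1.79x → x* = 29.9352.
The Pigouvian subsidy equals MEB at x*: 10.60 + 0.24×29.9352 = 17.7844.

subsidy = $17.78 per unit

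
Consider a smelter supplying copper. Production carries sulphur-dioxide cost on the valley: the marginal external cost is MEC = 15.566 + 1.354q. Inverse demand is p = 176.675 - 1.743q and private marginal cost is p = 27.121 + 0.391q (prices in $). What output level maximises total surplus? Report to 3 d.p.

Social marginal cost = private MC + MEC = 42.687 + 1.745q.
Set SMC = demand: 42.687 + 1.745q = 176.675 - 1.743q → q* = 38.4140.

q* = 38.414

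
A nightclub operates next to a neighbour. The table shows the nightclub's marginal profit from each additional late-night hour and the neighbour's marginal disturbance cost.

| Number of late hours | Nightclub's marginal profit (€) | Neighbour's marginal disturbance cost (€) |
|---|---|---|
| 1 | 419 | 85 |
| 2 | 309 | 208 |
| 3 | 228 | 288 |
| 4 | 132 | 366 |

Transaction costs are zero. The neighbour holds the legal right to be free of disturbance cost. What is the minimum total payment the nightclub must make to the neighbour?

€293

Efficient level: marginal profit ≥ marginal disturbance cost through level 2, so k* = 2.
With the neighbour holding the right, the nightclub must at least compensate total damage at k*: 85 + 208 = 293.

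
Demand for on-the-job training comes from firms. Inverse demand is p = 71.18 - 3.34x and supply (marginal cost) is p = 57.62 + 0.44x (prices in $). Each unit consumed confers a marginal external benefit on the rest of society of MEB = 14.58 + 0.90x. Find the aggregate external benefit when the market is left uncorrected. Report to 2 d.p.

Market equilibrium (private): 57.62 + 0.44x = 71.18 - 3.34x → x_m = 3.5873.
Total external benefit = ∫₀^{x_m} (14.58 + 0.90x) dx = 14.58×3.5873 + ½×0.90×3.5873² = 58.0938.

$58.09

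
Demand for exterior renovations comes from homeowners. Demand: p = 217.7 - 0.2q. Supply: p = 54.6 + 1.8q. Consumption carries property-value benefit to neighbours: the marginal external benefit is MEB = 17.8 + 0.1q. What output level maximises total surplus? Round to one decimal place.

q* = 95.2

Social marginal benefit = demand + MEB = 235.5 - 0.1q.
Set SMB = MC: 235.5 - 0.1q = 54.6 + 1.8q → q* = 95.2105.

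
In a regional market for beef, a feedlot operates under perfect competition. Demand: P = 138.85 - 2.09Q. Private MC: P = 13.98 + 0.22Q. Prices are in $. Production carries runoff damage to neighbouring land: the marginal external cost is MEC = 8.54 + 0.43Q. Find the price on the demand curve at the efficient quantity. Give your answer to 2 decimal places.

P = $50.12

Social marginal cost = private MC + MEC = 22.52 + 0.65Q.
Set SMC = demand: 22.52 + 0.65Q = 138.85 - 2.09Q → Q* = 42.4562.
Consumer price on the demand curve at Q*: 138.85 − 2.09×42.4562 = 50.1165.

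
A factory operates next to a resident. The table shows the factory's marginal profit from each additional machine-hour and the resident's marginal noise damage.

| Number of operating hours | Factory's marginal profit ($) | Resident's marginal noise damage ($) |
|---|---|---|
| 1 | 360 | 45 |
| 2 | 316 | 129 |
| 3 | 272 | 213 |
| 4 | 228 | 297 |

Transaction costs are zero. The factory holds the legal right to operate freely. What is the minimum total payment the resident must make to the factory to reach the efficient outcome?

Left alone the factory would choose level 4 (marginal profit stays positive).
Efficient level: k* = 3 (marginal profit ≥ marginal noise damage through 3).
The resident must at least cover the factory's forgone profit from cutting 4→3: 228 = 228.

$228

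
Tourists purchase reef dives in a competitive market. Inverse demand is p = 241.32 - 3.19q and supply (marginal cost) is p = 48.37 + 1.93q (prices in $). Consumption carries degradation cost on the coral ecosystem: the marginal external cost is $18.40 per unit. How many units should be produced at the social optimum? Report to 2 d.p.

q* = 34.09

Social marginal benefit = demand − MEC = 222.92 - 3.19q.
Set SMB = MC: 222.92 - 3.19q = 48.37 + 1.93q → q* = 34.0918.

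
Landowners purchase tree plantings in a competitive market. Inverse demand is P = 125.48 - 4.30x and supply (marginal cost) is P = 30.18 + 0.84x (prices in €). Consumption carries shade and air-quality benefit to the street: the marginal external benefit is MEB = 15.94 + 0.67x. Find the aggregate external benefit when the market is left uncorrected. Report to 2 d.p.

€410.70

Market equilibrium (private): 30.18 + 0.84x = 125.48 - 4.30x → x_m = 18.5409.
Total external benefit = ∫₀^{x_m} (15.94 + 0.67x) dx = 15.94×18.5409 + ½×0.67×18.5409² = 410.7032.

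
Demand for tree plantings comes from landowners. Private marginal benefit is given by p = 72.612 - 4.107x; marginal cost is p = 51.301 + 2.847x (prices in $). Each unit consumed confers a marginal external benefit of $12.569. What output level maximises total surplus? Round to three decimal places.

Social marginal benefit = demand + MEB = 85.181 - 4.107x.
Set SMB = MC: 85.181 - 4.107x = 51.301 + 2.847x → x* = 4.8720.

x* = 4.872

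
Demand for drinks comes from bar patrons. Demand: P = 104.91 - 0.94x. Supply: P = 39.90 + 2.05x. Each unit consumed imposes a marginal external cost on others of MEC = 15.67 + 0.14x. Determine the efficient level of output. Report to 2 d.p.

Social marginal benefit = demand − MEC = 89.24 - 1.08x.
Set SMB = MC: 89.24 - 1.08x = 39.90 + 2.05x → x* = 15.7636.

x* = 15.76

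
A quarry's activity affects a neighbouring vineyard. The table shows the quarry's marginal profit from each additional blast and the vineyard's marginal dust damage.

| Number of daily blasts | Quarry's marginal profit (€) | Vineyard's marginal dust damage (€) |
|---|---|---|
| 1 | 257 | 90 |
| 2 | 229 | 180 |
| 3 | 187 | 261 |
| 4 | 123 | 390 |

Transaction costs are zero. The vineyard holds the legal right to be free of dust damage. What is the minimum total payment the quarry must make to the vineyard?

€270

Efficient level: marginal profit ≥ marginal dust damage through level 2, so k* = 2.
With the vineyard holding the right, the quarry must at least compensate total damage at k*: 90 + 180 = 270.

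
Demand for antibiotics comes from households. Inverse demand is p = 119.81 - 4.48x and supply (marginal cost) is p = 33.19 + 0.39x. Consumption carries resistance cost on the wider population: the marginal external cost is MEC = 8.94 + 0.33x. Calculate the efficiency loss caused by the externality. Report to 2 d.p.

Market equilibrium (private): 33.19 + 0.39x = 119.81 - 4.48x → x_m = 17.7864.
Social marginal benefit = demand − MEC = 110.87 - 4.81x.
Set SMB = MC: 110.87 - 4.81x = 33.19 + 0.39x → x* = 14.9385.
Height of the DWL triangle at x_m is MC(x_m) − SMB(x_m) = MEC(x_m) = 14.8095.
DWL = ½ × 2.8479 × 14.8095 = 21.0880.

DWL = 21.09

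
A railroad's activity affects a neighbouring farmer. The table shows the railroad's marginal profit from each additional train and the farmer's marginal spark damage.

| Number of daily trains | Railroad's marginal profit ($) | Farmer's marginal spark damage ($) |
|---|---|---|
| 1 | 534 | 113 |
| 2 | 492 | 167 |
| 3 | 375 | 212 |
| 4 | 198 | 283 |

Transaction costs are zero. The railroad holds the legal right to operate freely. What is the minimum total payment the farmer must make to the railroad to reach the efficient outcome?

Left alone the railroad would choose level 4 (marginal profit stays positive).
Efficient level: k* = 3 (marginal profit ≥ marginal spark damage through 3).
The farmer must at least cover the railroad's forgone profit from cutting 4→3: 198 = 198.

$198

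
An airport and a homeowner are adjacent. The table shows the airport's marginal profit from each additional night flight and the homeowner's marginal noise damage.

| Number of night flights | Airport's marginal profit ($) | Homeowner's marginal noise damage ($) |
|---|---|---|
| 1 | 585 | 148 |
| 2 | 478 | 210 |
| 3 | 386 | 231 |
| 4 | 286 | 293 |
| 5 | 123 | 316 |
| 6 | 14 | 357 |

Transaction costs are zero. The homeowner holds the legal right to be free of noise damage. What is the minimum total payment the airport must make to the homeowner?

Efficient level: marginal profit ≥ marginal noise damage through level 3, so k* = 3.
With the homeowner holding the right, the airport must at least compensate total damage at k*: 148 + 210 + 231 = 589.

$589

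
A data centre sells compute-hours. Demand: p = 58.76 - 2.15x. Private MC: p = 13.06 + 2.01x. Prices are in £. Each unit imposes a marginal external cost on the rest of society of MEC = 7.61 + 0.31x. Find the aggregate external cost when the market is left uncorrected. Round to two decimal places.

Market equilibrium (private): 13.06 + 2.01x = 58.76 - 2.15x → x_m = 10.9856.
Total external cost = ∫₀^{x_m} (7.61 + 0.31x) dx = 7.61×10.9856 + ½×0.31×10.9856² = 102.3063.

£102.31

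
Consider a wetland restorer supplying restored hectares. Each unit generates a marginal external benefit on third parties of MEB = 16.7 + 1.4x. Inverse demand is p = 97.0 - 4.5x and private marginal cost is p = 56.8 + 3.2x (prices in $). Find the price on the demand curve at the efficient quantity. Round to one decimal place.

Social marginal cost = private MC − MEB = 40.1 + 1.8x.
Set SMC = demand: 40.1 + 1.8x = 97.0 - 4.5x → x* = 9.0317.
Consumer price on the demand curve at x*: 97.0 − 4.5×9.0317 = 56.3574.

P = $56.4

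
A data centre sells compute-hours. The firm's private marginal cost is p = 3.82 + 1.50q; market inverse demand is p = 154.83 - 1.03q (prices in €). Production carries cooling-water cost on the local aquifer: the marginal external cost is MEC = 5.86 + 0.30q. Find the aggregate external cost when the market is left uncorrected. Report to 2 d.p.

Market equilibrium (private): 3.82 + 1.50q = 154.83 - 1.03q → q_m = 59.6877.
Total external cost = ∫₀^{q_m} (5.86 + 0.30q) dq = 5.86×59.6877 + ½×0.30×59.6877² = 884.1632.

€884.16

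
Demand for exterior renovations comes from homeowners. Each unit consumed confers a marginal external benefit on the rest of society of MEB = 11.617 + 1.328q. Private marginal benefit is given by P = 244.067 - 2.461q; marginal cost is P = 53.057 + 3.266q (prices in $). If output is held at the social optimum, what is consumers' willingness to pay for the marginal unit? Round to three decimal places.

Social marginal benefit = demand + MEB = 255.684 - 1.133q.
Set SMB = MC: 255.684 - 1.133q = 53.057 + 3.266q → q* = 46.0621.
Consumer price on the demand curve at q*: 244.067 − 2.461×46.0621 = 130.7082.

P = $130.708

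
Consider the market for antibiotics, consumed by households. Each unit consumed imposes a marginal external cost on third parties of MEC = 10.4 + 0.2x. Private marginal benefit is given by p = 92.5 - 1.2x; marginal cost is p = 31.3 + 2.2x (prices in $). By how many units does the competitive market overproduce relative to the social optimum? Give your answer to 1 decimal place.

3.9 units

Market equilibrium (private): 31.3 + 2.2x = 92.5 - 1.2x → x_m = 18.0000.
Social marginal benefit = demand − MEC = 82.1 - 1.4x.
Set SMB = MC: 82.1 - 1.4x = 31.3 + 2.2x → x* = 14.1111.
Gap = |18.0000 − 14.1111| = 3.8889.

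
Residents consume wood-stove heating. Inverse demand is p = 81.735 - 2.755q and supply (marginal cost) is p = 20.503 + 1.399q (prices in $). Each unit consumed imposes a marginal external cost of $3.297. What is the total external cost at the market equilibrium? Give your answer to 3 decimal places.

Market equilibrium (private): 20.503 + 1.399q = 81.735 - 2.755q → q_m = 14.7405.
Total external cost = MEC × q_m = 3.297 × 14.7405 = 48.5994.

$48.599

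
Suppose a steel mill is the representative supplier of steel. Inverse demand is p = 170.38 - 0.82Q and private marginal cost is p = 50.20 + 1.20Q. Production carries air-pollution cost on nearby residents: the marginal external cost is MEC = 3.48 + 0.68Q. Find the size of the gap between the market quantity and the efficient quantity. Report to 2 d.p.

Market equilibrium (private): 50.20 + 1.20Q = 170.38 - 0.82Q → Q_m = 59.4950.
Social marginal cost = private MC + MEC = 53.68 + 1.88Q.
Set SMC = demand: 53.68 + 1.88Q = 170.38 - 0.82Q → Q* = 43.2222.
Gap = |59.4950 − 43.2222| = 16.2728.

16.27 units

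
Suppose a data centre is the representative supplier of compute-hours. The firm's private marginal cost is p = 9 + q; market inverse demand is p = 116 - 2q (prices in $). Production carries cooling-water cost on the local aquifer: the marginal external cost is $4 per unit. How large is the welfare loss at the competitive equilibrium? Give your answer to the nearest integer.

Market equilibrium (private): 9 + q = 116 - 2q → q_m = 35.6667.
Social marginal cost = private MC + MEC = 13 + q.
Set SMC = demand: 13 + q = 116 - 2q → q* = 34.3333.
Height of the DWL triangle at q_m is SMC(q_m) − demand(q_m) = MEC(q_m) = 4.0000.
DWL = ½ × 1.3334 × 4.0000 = 2.6668.

DWL = $3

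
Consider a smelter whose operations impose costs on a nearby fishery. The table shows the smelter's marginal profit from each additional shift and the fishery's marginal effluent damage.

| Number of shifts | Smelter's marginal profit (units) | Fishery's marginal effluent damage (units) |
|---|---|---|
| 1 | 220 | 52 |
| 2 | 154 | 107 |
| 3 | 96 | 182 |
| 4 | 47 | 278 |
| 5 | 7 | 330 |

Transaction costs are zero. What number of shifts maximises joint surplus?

2

Bargaining reaches the level where marginal profit last exceeds marginal effluent damage.
That holds through level 2 (154 ≥ 107) but not at 3 (96 < 182).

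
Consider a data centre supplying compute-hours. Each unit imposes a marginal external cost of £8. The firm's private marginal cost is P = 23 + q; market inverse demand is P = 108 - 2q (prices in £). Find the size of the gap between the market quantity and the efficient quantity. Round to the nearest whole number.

3 units

Market equilibrium (private): 23 + q = 108 - 2q → q_m = 28.3333.
Social marginal cost = private MC + MEC = 31 + q.
Set SMC = demand: 31 + q = 108 - 2q → q* = 25.6667.
Gap = |28.3333 − 25.6667| = 2.6666.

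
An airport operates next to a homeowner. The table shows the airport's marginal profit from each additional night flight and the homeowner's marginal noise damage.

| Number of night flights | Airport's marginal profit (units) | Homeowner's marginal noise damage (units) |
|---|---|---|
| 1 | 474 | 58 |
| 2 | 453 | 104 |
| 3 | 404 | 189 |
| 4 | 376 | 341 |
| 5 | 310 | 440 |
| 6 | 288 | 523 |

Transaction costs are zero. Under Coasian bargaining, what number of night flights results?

4

Bargaining reaches the level where marginal profit last exceeds marginal noise damage.
That holds through level 4 (376 ≥ 341) but not at 5 (310 < 440).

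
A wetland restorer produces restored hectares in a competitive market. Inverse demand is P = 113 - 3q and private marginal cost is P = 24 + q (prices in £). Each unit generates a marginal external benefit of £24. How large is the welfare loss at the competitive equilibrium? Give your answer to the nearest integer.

Market equilibrium (private): 24 + q = 113 - 3q → q_m = 22.2500.
Social marginal cost = private MC − MEB = 0 + q.
Set SMC = demand: 0 + q = 113 - 3q → q* = 28.2500.
The loss is the area between SMC and demand from q* to q_m; with linear curves that's a triangle of height MEB(q_m).
DWL = ½ × 6.0000 × 24.0000 = 72.0000.

DWL = £72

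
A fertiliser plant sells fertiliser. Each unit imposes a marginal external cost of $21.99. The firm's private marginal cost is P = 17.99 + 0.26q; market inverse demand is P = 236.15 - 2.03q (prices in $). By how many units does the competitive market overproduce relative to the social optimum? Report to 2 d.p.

Market equilibrium (private): 17.99 + 0.26q = 236.15 - 2.03q → q_m = 95.2664.
Social marginal cost = private MC + MEC = 39.98 + 0.26q.
Set SMC = demand: 39.98 + 0.26q = 236.15 - 2.03q → q* = 85.6638.
Gap = |95.2664 − 85.6638| = 9.6026.

9.60 units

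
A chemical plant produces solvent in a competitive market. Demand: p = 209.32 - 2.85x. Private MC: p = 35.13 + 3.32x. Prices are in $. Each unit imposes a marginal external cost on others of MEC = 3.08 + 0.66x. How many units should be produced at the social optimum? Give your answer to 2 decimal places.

Social marginal cost = private MC + MEC = 38.21 + 3.98x.
Set SMC = demand: 38.21 + 3.98x = 209.32 - 2.85x → x* = 25.0527.

x* = 25.05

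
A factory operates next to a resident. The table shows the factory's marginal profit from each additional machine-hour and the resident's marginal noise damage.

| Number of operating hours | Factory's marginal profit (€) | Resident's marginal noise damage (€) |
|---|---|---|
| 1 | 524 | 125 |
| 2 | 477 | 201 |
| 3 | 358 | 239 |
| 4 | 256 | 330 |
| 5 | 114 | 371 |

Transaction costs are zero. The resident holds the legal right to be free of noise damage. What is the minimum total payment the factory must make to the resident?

Efficient level: marginal profit ≥ marginal noise damage through level 3, so k* = 3.
With the resident holding the right, the factory must at least compensate total damage at k*: 125 + 201 + 239 = 565.

€565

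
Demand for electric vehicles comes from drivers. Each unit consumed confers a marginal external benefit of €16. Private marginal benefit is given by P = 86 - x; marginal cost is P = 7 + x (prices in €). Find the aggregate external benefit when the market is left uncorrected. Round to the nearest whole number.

Market equilibrium (private): 7 + x = 86 - x → x_m = 39.5000.
Total external benefit = MEB × x_m = 16 × 39.5000 = 632.0000.

€632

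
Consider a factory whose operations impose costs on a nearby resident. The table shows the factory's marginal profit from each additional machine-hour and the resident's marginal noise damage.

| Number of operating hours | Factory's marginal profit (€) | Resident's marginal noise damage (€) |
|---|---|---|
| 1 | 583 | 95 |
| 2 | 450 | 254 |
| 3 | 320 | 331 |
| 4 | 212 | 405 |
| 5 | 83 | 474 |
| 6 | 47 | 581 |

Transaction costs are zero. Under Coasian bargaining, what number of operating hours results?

Bargaining reaches the level where marginal profit last exceeds marginal noise damage.
That holds through level 2 (450 ≥ 254) but not at 3 (320 < 331).

2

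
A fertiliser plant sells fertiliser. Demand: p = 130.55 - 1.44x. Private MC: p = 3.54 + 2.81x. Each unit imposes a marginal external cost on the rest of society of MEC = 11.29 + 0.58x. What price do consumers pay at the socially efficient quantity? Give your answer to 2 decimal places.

Social marginal cost = private MC + MEC = 14.83 + 3.39x.
Set SMC = demand: 14.83 + 3.39x = 130.55 - 1.44x → x* = 23.9586.
Consumer price on the demand curve at x*: 130.55 − 1.44×23.9586 = 96.0496.

P = 96.05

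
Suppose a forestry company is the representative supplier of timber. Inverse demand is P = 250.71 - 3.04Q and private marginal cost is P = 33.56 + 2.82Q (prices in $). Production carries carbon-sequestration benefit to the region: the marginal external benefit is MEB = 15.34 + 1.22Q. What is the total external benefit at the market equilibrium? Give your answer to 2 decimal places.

$1406.08

Market equilibrium (private): 33.56 + 2.82Q = 250.71 - 3.04Q → Q_m = 37.0563.
Total external benefit = ∫₀^{Q_m} (15.34 + 1.22Q) dQ = 15.34×37.0563 + ½×1.22×37.0563² = 1406.0770.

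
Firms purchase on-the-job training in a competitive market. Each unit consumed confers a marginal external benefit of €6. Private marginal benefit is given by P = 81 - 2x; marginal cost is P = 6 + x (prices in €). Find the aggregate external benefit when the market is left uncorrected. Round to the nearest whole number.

Market equilibrium (private): 6 + x = 81 - 2x → x_m = 25.0000.
Total external benefit = MEB × x_m = 6 × 25.0000 = 150.0000.

€150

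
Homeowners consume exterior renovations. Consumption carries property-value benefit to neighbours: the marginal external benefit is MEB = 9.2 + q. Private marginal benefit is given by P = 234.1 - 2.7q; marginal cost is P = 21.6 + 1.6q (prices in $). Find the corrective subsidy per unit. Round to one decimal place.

Social marginal benefit = demand + MEB = 243.3 - 1.7q.
Set SMB = MC: 243.3 - 1.7q = 21.6 + 1.6q → q* = 67.1818.
The Pigouvian subsidy equals MEB at q*: 9.2 + 1.0×67.1818 = 76.3818.

subsidy = $76.4 per unit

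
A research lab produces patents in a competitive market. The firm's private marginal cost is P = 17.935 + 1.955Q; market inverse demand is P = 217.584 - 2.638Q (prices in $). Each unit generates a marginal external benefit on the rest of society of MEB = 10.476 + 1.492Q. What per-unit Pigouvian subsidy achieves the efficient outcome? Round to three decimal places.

subsidy = $111.575 per unit

Social marginal cost = private MC − MEB = 7.459 + 0.463Q.
Set SMC = demand: 7.459 + 0.463Q = 217.584 - 2.638Q → Q* = 67.7604.
The Pigouvian subsidy equals MEB at Q*: 10.476 + 1.492×67.7604 = 111.5745.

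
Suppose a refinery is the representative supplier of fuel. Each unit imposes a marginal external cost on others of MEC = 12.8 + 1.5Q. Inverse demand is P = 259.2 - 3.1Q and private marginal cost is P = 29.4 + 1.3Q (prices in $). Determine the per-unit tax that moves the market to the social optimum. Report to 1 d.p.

Social marginal cost = private MC + MEC = 42.2 + 2.8Q.
Set SMC = demand: 42.2 + 2.8Q = 259.2 - 3.1Q → Q* = 36.7797.
The Pigouvian tax equals MEC at Q*: 12.8 + 1.5×36.7797 = 67.9696.

tax = $68.0 per unit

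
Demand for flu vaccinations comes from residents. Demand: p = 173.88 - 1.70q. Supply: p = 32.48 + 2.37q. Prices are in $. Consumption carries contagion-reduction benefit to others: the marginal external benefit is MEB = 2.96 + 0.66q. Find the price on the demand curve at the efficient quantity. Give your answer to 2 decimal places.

P = $101.91

Social marginal benefit = demand + MEB = 176.84 - 1.04q.
Set SMB = MC: 176.84 - 1.04q = 32.48 + 2.37q → q* = 42.3343.
Consumer price on the demand curve at q*: 173.88 − 1.70×42.3343 = 101.9117.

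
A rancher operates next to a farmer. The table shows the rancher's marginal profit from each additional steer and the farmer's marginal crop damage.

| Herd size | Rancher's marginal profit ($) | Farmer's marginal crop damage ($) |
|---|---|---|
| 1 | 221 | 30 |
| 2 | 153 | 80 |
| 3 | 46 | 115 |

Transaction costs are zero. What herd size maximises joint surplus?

Bargaining reaches the level where marginal profit last exceeds marginal crop damage.
That holds through level 2 (153 ≥ 80) but not at 3 (46 < 115).

2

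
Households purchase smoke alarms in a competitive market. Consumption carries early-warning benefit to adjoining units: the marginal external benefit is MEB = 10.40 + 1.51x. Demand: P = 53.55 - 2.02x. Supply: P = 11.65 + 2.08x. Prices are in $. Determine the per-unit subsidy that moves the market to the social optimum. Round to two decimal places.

Social marginal benefit = demand + MEB = 63.95 - 0.51x.
Set SMB = MC: 63.95 - 0.51x = 11.65 + 2.08x → x* = 20.1931.
The Pigouvian subsidy equals MEB at x*: 10.40 + 1.51×20.1931 = 40.8916.

subsidy = $40.89 per unit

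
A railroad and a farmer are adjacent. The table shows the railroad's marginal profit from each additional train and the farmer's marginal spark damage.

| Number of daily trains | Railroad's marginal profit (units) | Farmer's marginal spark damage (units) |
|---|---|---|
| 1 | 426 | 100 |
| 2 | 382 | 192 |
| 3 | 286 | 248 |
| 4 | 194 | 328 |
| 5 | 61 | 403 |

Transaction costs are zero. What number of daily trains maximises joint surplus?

Bargaining reaches the level where marginal profit last exceeds marginal spark damage.
That holds through level 3 (286 ≥ 248) but not at 4 (194 < 328).

3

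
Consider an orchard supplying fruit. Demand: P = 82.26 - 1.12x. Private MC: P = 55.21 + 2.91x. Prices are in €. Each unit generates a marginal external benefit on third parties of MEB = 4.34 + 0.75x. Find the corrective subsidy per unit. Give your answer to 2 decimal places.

Social marginal cost = private MC − MEB = 50.87 + 2.16x.
Set SMC = demand: 50.87 + 2.16x = 82.26 - 1.12x → x* = 9.5701.
The Pigouvian subsidy equals MEB at x*: 4.34 + 0.75×9.5701 = 11.5176.

subsidy = €11.52 per unit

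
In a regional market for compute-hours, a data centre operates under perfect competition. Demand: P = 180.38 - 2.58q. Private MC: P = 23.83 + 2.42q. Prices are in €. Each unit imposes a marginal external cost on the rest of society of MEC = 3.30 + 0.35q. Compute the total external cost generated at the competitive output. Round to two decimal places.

€274.88

Market equilibrium (private): 23.83 + 2.42q = 180.38 - 2.58q → q_m = 31.3100.
Total external cost = ∫₀^{q_m} (3.30 + 0.35q) dq = 3.30×31.3100 + ½×0.35×31.3100² = 274.8783.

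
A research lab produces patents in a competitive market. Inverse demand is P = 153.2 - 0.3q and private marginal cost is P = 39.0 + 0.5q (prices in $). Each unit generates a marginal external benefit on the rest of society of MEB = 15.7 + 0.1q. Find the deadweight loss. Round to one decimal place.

Market equilibrium (private): 39.0 + 0.5q = 153.2 - 0.3q → q_m = 142.7500.
Social marginal cost = private MC − MEB = 23.3 + 0.4q.
Set SMC = demand: 23.3 + 0.4q = 153.2 - 0.3q → q* = 185.5714.
The welfare-loss triangle has base |q_m − q*| and height MEB(q_m) (the vertical gap between SMC and demand is zero at q* and MEB at q_m).
DWL = ½ × 42.8214 × 29.9750 = 641.7857.

DWL = $641.8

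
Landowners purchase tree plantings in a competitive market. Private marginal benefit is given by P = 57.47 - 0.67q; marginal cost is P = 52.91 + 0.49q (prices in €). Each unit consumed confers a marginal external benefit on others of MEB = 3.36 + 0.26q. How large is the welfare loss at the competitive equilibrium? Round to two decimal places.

Market equilibrium (private): 52.91 + 0.49q = 57.47 - 0.67q → q_m = 3.9310.
Social marginal benefit = demand + MEB = 60.83 - 0.41q.
Set SMB = MC: 60.83 - 0.41q = 52.91 + 0.49q → q* = 8.8000.
Height of the DWL triangle at q_m is SMB(q_m) − MC(q_m) = MEB(q_m) = 4.3821.
DWL = ½ × 4.8690 × 4.3821 = 10.6682.

DWL = €10.67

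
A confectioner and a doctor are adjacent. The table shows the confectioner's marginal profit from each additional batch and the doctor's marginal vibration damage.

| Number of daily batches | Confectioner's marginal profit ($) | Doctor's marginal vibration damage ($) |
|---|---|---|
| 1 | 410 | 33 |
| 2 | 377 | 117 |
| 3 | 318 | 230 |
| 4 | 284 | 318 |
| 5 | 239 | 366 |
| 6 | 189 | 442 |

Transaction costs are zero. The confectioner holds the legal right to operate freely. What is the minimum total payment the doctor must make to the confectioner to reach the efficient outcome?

$712

Left alone the confectioner would choose level 6 (marginal profit stays positive).
Efficient level: k* = 3 (marginal profit ≥ marginal vibration damage through 3).
The doctor must at least cover the confectioner's forgone profit from cutting 6→3: 284 + 239 + 189 = 712.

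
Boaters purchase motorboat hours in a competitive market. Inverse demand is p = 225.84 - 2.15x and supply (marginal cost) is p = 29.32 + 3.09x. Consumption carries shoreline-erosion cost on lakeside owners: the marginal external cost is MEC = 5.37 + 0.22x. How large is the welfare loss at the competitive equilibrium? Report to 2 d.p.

Market equilibrium (private): 29.32 + 3.09x = 225.84 - 2.15x → x_m = 37.5038.
Social marginal benefit = demand − MEC = 220.47 - 2.37x.
Set SMB = MC: 220.47 - 2.37x = 29.32 + 3.09x → x* = 35.0092.
Height of the DWL triangle at x_m is MC(x_m) − SMB(x_m) = MEC(x_m) = 13.6208.
DWL = ½ × 2.4946 × 13.6208 = 16.9892.

DWL = 16.99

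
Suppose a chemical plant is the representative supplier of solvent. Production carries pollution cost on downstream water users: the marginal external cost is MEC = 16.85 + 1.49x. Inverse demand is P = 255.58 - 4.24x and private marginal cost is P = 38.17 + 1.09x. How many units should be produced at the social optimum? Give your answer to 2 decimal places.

Social marginal cost = private MC + MEC = 55.02 + 2.58x.
Set SMC = demand: 55.02 + 2.58x = 255.58 - 4.24x → x* = 29.4076.

x* = 29.41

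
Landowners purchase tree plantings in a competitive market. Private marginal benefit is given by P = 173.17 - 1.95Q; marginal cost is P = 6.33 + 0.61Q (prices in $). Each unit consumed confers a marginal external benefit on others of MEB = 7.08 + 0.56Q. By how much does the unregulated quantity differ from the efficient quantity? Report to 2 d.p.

21.79 units

Market equilibrium (private): 6.33 + 0.61Q = 173.17 - 1.95Q → Q_m = 65.1719.
Social marginal benefit = demand + MEB = 180.25 - 1.39Q.
Set SMB = MC: 180.25 - 1.39Q = 6.33 + 0.61Q → Q* = 86.9600.
Gap = |65.1719 − 86.9600| = 21.7881.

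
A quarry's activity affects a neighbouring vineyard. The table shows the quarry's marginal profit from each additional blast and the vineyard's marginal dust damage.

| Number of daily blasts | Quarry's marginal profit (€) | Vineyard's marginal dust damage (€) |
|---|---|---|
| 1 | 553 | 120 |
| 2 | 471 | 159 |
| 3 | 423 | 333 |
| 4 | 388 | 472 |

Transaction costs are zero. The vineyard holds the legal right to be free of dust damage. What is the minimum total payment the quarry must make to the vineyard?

€612

Efficient level: marginal profit ≥ marginal dust damage through level 3, so k* = 3.
With the vineyard holding the right, the quarry must at least compensate total damage at k*: 120 + 159 + 333 = 612.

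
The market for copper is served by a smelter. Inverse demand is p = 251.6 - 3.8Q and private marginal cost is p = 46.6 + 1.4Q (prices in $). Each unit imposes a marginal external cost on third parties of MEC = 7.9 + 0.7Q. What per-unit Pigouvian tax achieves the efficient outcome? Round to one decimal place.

Social marginal cost = private MC + MEC = 54.5 + 2.1Q.
Set SMC = demand: 54.5 + 2.1Q = 251.6 - 3.8Q → Q* = 33.4068.
The Pigouvian tax equals MEC at Q*: 7.9 + 0.7×33.4068 = 31.2848.

tax = $31.3 per unit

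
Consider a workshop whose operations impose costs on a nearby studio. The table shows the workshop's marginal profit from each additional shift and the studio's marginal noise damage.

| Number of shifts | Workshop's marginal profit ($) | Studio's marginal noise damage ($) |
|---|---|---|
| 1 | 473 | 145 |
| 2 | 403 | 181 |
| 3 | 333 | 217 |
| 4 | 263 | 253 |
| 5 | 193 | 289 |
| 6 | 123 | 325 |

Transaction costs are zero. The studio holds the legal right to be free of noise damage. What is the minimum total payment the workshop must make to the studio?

$796

Efficient level: marginal profit ≥ marginal noise damage through level 4, so k* = 4.
With the studio holding the right, the workshop must at least compensate total damage at k*: 145 + 181 + 217 + 253 = 796.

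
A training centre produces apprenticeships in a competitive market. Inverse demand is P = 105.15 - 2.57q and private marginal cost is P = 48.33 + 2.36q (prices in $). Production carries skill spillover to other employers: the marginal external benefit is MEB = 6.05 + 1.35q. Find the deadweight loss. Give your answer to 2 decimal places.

DWL = $65.22

Market equilibrium (private): 48.33 + 2.36q = 105.15 - 2.57q → q_m = 11.5254.
Social marginal cost = private MC − MEB = 42.28 + 1.01q.
Set SMC = demand: 42.28 + 1.01q = 105.15 - 2.57q → q* = 17.5615.
Between q* and q_m the wedge demand − SMC runs linearly from 0 to MEB(q_m), so the loss is a triangle.
DWL = ½ × 6.0361 × 21.6092 = 65.2176.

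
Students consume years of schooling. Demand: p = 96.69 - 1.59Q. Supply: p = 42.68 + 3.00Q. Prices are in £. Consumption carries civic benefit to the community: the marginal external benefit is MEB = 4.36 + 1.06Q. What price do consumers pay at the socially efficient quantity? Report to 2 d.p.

Social marginal benefit = demand + MEB = 101.05 - 0.53Q.
Set SMB = MC: 101.05 - 0.53Q = 42.68 + 3.00Q → Q* = 16.5354.
Consumer price on the demand curve at Q*: 96.69 − 1.59×16.5354 = 70.3987.

P = £70.40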